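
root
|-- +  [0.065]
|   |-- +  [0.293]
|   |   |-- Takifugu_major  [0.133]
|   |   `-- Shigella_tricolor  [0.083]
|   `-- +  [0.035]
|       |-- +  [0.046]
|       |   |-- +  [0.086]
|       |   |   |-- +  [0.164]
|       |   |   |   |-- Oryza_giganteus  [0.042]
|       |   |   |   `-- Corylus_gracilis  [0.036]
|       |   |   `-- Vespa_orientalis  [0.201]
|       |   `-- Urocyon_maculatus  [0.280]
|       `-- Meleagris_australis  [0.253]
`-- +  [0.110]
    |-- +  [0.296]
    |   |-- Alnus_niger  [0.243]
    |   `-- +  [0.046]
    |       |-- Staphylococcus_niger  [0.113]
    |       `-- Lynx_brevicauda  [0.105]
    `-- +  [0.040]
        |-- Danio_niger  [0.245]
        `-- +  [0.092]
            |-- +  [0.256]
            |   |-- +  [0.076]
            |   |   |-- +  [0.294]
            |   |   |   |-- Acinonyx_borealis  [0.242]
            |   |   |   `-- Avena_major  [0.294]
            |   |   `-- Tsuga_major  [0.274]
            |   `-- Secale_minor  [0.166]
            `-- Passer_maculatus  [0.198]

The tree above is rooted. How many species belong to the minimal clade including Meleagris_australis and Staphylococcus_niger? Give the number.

16

The MRCA of Meleagris_australis and Staphylococcus_niger is the root, so the clade is the entire tree.
That clade contains 16 terminal taxa: Acinonyx_borealis, Alnus_niger, Avena_major, Corylus_gracilis, Danio_niger, Lynx_brevicauda, Meleagris_australis, Oryza_giganteus, Passer_maculatus, Secale_minor, Shigella_tricolor, Staphylococcus_niger, Takifugu_major, Tsuga_major, Urocyon_maculatus, Vespa_orientalis.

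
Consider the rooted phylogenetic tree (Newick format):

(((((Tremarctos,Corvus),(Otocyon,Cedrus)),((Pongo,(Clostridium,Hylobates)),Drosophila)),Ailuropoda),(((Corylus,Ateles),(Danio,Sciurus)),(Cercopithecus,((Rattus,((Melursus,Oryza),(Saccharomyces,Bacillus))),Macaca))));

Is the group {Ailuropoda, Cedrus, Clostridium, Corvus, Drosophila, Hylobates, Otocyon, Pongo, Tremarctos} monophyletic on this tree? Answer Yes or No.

The most recent common ancestor of these taxa subtends ((((Tremarctos,Corvus),(Otocyon,Cedrus)),((Pongo,(Clostridium,Hylobates)),Drosophila)),Ailuropoda).
That clade has exactly 9 tips — every listed taxon and nothing else — so the group is monophyletic.

Yes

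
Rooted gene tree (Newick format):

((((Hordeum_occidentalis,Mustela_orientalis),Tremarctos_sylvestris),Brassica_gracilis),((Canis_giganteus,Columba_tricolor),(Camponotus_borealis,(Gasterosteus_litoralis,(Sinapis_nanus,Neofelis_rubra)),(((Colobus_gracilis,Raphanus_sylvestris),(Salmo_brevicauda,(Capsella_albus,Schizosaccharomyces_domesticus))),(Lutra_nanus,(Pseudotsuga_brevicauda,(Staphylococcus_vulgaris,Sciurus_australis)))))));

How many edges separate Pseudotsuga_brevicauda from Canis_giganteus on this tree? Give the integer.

The MRCA of Pseudotsuga_brevicauda and Canis_giganteus is the node subtending ((Canis_giganteus,Columba_tricolor),(Camponotus_borealis,(Gasterosteus_litoralis,(Sinapis_nanus,Neofelis_rubra)),(((Colobus_gracilis,Raphanus_sylvestris),(Salmo_brevicauda,(Capsella_albus,Schizosaccharomyces_domesticus))),(Lutra_nanus,(Pseudotsuga_brevicauda,(Staphylococcus_vulgaris,Sciurus_australis)))))).
From Pseudotsuga_brevicauda up to that node: 5 branches. From Canis_giganteus up to the same node: 2 branches. Total: 5 + 2 = 7.

7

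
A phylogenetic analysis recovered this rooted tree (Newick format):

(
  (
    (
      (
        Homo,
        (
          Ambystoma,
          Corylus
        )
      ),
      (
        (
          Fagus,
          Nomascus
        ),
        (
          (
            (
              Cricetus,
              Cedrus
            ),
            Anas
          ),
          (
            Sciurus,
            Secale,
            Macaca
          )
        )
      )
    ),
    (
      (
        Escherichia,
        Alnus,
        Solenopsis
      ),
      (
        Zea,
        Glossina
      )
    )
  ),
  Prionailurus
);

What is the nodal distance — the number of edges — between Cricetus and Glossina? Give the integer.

9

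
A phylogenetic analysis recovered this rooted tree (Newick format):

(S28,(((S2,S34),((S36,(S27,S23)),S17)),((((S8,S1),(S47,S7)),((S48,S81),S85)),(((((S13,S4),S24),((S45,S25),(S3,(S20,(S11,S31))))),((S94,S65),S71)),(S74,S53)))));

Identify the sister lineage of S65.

S94

S65 attaches to the tree at the node subtending (S94,S65).
The other lineage descending from that same node — the sister group — is the single tip S94.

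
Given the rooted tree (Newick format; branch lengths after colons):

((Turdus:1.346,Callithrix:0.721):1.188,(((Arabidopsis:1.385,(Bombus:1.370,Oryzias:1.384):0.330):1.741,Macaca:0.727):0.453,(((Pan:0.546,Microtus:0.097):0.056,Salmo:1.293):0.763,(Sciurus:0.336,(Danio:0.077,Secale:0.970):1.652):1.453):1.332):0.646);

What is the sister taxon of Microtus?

Pan

Microtus attaches to the tree at the node subtending (Pan,Microtus).
The other lineage descending from that same node — the sister group — is the single tip Pan.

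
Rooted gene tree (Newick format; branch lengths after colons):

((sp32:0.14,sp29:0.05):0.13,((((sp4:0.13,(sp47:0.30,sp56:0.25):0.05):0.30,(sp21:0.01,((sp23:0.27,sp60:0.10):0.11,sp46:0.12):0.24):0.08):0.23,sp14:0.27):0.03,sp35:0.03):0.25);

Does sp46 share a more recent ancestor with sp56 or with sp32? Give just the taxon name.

The MRCA of sp46 and sp56 subtends ((sp4,(sp47,sp56)),(sp21,((sp23,sp60),sp46))) (7 taxa).
The MRCA of sp46 and sp32 is the root, subtending the entire tree (11 taxa).
The first is nested inside the second, so sp46 shares a more recent common ancestor with sp56.

sp56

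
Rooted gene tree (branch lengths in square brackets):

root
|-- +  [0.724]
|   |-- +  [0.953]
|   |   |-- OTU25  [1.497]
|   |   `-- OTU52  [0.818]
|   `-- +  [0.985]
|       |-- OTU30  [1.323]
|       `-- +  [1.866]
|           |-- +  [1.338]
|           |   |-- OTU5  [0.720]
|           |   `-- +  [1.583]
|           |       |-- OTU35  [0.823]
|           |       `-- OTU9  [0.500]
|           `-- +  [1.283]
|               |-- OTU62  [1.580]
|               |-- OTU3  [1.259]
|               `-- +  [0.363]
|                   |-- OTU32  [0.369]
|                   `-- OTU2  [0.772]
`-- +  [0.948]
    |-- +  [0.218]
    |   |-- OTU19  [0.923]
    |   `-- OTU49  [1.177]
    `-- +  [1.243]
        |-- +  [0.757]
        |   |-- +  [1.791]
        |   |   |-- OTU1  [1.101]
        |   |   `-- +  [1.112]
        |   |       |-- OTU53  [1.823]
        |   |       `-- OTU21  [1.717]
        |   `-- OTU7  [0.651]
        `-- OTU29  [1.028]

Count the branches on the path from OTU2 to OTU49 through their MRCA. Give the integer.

9

The MRCA of OTU2 and OTU49 is the root of the tree.
From OTU2 up to that node: 6 branches. From OTU49 up to the same node: 3 branches. Total: 6 + 3 = 9.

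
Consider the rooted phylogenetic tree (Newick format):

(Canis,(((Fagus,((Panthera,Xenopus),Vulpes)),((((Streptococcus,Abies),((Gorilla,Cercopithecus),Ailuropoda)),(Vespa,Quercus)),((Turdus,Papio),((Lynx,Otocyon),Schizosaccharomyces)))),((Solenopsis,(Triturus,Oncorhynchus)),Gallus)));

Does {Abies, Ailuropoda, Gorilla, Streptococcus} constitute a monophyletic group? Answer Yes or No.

The MRCA of the listed taxa subtends ((Streptococcus,Abies),((Gorilla,Cercopithecus),Ailuropoda)).
That clade also contains Cercopithecus, which is not in the proposed group, so the group is not monophyletic.

No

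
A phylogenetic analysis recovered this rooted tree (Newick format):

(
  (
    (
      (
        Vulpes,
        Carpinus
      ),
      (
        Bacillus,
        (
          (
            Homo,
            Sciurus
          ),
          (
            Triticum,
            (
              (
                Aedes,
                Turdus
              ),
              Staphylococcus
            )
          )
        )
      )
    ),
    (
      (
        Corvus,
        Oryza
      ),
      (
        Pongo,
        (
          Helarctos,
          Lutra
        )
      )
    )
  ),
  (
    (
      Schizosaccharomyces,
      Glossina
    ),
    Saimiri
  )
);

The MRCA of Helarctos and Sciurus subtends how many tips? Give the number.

The MRCA of Helarctos and Sciurus is the node subtending (((Vulpes,Carpinus),(Bacillus,((Homo,Sciurus),(Triticum,((Aedes,Turdus),Staphylococcus))))),((Corvus,Oryza),(Pongo,(Helarctos,Lutra)))).
That clade contains 14 terminal taxa: Aedes, Bacillus, Carpinus, Corvus, Helarctos, Homo, Lutra, Oryza, Pongo, Sciurus, Staphylococcus, Triticum, Turdus, Vulpes.

14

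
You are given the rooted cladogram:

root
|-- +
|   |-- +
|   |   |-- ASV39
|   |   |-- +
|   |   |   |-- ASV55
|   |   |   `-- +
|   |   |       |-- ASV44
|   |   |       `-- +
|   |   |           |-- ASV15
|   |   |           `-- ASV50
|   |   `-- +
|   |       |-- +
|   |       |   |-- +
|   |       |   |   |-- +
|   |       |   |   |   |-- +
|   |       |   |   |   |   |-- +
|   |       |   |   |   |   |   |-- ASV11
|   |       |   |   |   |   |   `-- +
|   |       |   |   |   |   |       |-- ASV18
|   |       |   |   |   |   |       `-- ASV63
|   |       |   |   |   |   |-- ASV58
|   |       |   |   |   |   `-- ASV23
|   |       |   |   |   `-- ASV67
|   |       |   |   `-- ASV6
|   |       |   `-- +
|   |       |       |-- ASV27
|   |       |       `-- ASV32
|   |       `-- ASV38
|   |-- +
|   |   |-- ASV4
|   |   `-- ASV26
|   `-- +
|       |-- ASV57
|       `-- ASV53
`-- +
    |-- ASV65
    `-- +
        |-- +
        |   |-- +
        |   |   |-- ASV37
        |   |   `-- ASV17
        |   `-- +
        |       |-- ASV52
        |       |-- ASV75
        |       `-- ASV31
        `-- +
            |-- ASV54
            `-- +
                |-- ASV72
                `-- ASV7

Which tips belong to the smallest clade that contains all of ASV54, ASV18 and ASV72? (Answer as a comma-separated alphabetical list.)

Tracing ASV54: it sits inside (ASV54,(ASV72,ASV7)).
Tracing ASV18: it sits inside (ASV18,ASV63).
Tracing ASV72: it sits inside (ASV72,ASV7).
The smallest clade enclosing all 3 is the whole tree (their MRCA is the root), so the answer is all 28 tips in alphabetical order.

ASV11, ASV15, ASV17, ASV18, ASV23, ASV26, ASV27, ASV31, ASV32, ASV37, ASV38, ASV39, ASV4, ASV44, ASV50, ASV52, ASV53, ASV54, ASV55, ASV57, ASV58, ASV6, ASV63, ASV65, ASV67, ASV7, ASV72, ASV75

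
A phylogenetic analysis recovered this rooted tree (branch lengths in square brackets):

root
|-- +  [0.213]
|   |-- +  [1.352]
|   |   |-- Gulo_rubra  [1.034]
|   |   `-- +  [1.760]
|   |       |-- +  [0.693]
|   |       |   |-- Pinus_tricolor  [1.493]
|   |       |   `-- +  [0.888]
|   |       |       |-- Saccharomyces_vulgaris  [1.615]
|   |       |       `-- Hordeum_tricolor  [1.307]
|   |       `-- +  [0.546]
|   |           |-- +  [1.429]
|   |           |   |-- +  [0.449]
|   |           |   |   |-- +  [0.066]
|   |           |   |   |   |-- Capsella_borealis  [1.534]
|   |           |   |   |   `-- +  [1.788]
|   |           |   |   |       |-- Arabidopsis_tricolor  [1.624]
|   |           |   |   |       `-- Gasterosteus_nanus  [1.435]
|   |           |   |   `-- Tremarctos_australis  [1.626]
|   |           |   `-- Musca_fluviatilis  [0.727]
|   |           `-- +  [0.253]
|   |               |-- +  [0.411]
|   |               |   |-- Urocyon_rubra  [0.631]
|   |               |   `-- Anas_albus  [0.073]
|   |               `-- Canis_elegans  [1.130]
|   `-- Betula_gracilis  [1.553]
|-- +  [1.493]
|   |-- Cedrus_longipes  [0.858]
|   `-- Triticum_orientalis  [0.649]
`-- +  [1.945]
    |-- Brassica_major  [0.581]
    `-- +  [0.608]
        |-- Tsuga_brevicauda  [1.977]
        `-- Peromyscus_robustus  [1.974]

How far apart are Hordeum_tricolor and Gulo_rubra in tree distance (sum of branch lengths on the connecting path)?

5.682

The path runs Hordeum_tricolor → … → MRCA → … → Gulo_rubra; the MRCA is the node subtending (Gulo_rubra,((Pinus_tricolor,(Saccharomyces_vulgaris,Hordeum_tricolor)),((((Capsella_borealis,(Arabidopsis_tricolor,Gasterosteus_nanus)),Tremarctos_australis),Musca_fluviatilis),((Urocyon_rubra,Anas_albus),Canis_elegans)))).
Branch lengths along that path: 1.307 + 0.888 + 0.693 + 1.760 + 1.034 = 5.682.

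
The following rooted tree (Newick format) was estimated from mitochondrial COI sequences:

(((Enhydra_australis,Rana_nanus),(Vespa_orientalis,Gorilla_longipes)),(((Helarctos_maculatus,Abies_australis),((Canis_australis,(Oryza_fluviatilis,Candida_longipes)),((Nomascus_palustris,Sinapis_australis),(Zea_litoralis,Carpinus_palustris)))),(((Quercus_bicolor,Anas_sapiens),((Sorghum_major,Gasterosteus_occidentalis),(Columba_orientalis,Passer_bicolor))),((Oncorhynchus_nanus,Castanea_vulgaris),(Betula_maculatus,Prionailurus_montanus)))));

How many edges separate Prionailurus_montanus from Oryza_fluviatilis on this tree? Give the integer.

The MRCA of Prionailurus_montanus and Oryza_fluviatilis is the node subtending (((Helarctos_maculatus,Abies_australis),((Canis_australis,(Oryza_fluviatilis,Candida_longipes)),((Nomascus_palustris,Sinapis_australis),(Zea_litoralis,Carpinus_palustris)))),(((Quercus_bicolor,Anas_sapiens),((Sorghum_major,Gasterosteus_occidentalis),(Columba_orientalis,Passer_bicolor))),((Oncorhynchus_nanus,Castanea_vulgaris),(Betula_maculatus,Prionailurus_montanus)))).
From Prionailurus_montanus up to that node: 4 branches. From Oryza_fluviatilis up to the same node: 5 branches. Total: 4 + 5 = 9.

9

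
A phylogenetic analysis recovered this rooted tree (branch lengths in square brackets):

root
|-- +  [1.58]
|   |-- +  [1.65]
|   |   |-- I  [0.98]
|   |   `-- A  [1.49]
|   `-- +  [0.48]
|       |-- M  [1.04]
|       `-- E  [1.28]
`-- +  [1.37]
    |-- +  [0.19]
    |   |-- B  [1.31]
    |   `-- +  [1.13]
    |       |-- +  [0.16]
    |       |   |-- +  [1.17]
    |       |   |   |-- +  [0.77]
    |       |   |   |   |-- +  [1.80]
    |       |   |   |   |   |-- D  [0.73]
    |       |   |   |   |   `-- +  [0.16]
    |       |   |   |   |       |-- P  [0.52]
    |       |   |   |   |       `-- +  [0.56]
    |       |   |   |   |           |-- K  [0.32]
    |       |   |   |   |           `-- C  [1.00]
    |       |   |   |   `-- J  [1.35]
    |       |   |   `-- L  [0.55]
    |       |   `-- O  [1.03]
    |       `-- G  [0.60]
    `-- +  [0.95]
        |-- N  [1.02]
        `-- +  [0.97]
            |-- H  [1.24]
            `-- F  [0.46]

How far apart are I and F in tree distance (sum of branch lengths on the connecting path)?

7.96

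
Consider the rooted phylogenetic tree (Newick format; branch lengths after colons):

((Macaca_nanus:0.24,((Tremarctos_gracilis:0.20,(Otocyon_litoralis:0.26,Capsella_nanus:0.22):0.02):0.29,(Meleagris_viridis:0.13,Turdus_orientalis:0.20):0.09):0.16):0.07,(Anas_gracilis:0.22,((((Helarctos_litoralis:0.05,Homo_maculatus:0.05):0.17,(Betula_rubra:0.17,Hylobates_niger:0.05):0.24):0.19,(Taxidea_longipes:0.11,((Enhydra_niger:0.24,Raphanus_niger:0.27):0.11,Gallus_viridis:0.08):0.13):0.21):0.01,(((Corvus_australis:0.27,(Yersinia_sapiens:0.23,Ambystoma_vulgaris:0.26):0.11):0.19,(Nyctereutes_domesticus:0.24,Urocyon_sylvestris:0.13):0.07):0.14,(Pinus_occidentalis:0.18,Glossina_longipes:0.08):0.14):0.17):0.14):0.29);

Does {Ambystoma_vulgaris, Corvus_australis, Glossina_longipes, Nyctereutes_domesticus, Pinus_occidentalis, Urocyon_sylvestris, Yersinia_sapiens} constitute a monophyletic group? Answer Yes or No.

Yes

The most recent common ancestor of these taxa subtends (((Corvus_australis,(Yersinia_sapiens,Ambystoma_vulgaris)),(Nyctereutes_domesticus,Urocyon_sylvestris)),(Pinus_occidentalis,Glossina_longipes)).
That clade has exactly 7 tips — every listed taxon and nothing else — so the group is monophyletic.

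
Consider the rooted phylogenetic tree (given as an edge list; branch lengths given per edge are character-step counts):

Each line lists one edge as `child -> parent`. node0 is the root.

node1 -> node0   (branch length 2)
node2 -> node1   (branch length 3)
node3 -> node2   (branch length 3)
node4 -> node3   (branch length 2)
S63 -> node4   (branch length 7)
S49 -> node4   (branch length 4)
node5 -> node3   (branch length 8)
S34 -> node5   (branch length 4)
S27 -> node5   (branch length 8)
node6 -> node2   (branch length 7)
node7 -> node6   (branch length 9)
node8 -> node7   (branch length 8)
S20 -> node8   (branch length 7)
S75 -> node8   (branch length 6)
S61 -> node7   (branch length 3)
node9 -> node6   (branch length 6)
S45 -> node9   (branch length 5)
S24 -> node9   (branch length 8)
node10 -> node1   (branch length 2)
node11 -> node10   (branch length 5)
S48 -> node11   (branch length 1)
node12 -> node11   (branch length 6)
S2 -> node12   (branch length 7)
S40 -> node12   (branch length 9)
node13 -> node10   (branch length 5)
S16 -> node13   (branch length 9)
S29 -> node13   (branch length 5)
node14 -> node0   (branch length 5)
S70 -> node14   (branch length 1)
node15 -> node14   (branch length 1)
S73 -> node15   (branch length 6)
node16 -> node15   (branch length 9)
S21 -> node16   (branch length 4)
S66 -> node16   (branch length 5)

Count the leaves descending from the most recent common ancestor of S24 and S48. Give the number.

The MRCA of S24 and S48 is the node subtending ((((S63,S49),(S34,S27)),(((S20,S75),S61),(S45,S24))),((S48,(S2,S40)),(S16,S29))).
That clade contains 14 terminal taxa: S16, S2, S20, S24, S27, S29, S34, S40, S45, S48, S49, S61, S63, S75.

14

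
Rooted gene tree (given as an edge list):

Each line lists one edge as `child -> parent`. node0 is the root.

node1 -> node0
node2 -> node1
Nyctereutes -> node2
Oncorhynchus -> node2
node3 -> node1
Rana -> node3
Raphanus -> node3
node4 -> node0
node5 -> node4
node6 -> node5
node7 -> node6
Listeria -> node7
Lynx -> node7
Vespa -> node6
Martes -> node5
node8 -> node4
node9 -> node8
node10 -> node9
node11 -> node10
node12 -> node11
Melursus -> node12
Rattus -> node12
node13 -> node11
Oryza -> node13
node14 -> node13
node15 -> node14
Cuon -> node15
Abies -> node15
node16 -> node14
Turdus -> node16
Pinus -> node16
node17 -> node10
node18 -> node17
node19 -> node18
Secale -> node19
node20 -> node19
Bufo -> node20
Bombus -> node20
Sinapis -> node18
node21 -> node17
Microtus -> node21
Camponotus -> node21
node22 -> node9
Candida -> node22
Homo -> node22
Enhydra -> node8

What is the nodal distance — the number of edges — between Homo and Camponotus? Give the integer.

6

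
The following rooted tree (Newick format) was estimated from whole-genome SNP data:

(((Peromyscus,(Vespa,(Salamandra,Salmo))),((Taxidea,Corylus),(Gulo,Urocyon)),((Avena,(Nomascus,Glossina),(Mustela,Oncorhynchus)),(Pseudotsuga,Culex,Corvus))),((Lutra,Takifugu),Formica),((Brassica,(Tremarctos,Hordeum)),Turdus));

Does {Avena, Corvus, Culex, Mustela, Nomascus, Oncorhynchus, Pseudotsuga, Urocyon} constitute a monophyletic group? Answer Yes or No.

The MRCA of the listed taxa subtends ((Peromyscus,(Vespa,(Salamandra,Salmo))),((Taxidea,Corylus),(Gulo,Urocyon)),((Avena,(Nomascus,Glossina),(Mustela,Oncorhynchus)),(Pseudotsuga,Culex,Corvus))).
That clade also contains Corylus, Glossina, Gulo, Peromyscus, Salamandra, Salmo, Taxidea, Vespa, which are not in the proposed group, so the group is not monophyletic.

No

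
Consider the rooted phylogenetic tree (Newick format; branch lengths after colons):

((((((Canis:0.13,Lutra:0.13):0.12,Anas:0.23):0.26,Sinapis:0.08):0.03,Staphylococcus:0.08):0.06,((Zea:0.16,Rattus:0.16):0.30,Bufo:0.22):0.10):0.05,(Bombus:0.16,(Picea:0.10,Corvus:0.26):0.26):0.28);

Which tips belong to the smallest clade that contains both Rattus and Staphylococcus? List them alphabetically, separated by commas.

Tracing Rattus: it sits inside (Zea,Rattus).
Tracing Staphylococcus: it sits inside ((((Canis,Lutra),Anas),Sinapis),Staphylococcus).
The smallest clade enclosing both is (((((Canis,Lutra),Anas),Sinapis),Staphylococcus),((Zea,Rattus),Bufo)); the answer is its 8 terminal taxa in alphabetical order.

Anas, Bufo, Canis, Lutra, Rattus, Sinapis, Staphylococcus, Zea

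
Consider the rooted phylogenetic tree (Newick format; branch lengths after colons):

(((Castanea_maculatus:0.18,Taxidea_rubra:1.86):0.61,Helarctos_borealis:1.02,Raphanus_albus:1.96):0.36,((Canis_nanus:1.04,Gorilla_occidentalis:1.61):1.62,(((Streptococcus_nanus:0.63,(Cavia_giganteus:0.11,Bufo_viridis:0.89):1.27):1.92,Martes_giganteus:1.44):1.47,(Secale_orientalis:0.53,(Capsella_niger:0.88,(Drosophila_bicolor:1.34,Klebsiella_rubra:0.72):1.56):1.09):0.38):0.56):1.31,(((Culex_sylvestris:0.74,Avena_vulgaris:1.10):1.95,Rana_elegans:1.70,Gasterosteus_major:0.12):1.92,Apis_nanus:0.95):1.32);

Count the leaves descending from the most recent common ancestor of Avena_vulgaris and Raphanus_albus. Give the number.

19

The MRCA of Avena_vulgaris and Raphanus_albus is the root, so the clade is the entire tree.
That clade contains 19 terminal taxa: Apis_nanus, Avena_vulgaris, Bufo_viridis, Canis_nanus, Capsella_niger, Castanea_maculatus, Cavia_giganteus, Culex_sylvestris, Drosophila_bicolor, Gasterosteus_major, Gorilla_occidentalis, Helarctos_borealis, Klebsiella_rubra, Martes_giganteus, Rana_elegans, Raphanus_albus, Secale_orientalis, Streptococcus_nanus, Taxidea_rubra.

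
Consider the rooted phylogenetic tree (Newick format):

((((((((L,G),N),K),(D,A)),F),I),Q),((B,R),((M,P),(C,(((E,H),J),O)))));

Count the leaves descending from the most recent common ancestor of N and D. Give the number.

The MRCA of N and D is the node subtending ((((L,G),N),K),(D,A)).
That clade contains 6 terminal taxa: A, D, G, K, L, N.

6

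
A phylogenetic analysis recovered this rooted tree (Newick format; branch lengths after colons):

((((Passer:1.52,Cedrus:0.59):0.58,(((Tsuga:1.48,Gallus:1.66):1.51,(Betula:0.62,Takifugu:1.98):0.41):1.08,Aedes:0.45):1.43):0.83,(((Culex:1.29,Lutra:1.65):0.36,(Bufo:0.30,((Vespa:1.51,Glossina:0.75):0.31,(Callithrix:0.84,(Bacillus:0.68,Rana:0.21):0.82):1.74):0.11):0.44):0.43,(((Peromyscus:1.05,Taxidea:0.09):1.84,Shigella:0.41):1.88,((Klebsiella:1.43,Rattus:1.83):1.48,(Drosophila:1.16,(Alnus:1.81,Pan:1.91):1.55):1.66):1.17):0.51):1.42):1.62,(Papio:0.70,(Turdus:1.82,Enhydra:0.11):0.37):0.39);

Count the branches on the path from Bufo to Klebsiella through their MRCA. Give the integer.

7

The MRCA of Bufo and Klebsiella is the node subtending (((Culex,Lutra),(Bufo,((Vespa,Glossina),(Callithrix,(Bacillus,Rana))))),(((Peromyscus,Taxidea),Shigella),((Klebsiella,Rattus),(Drosophila,(Alnus,Pan))))).
From Bufo up to that node: 3 branches. From Klebsiella up to the same node: 4 branches. Total: 3 + 4 = 7.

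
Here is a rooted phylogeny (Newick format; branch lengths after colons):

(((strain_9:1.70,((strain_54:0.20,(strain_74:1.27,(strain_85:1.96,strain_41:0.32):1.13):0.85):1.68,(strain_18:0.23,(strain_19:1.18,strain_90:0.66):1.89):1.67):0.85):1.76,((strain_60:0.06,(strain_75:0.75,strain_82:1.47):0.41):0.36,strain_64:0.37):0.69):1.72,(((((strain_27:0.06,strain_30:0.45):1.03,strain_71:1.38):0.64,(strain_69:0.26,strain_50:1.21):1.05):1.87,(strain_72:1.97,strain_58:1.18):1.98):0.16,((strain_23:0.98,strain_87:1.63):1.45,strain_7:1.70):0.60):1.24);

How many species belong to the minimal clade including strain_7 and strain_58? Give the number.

The MRCA of strain_7 and strain_58 is the node subtending (((((strain_27,strain_30),strain_71),(strain_69,strain_50)),(strain_72,strain_58)),((strain_23,strain_87),strain_7)).
That clade contains 10 terminal taxa: strain_23, strain_27, strain_30, strain_50, strain_58, strain_69, strain_7, strain_71, strain_72, strain_87.

10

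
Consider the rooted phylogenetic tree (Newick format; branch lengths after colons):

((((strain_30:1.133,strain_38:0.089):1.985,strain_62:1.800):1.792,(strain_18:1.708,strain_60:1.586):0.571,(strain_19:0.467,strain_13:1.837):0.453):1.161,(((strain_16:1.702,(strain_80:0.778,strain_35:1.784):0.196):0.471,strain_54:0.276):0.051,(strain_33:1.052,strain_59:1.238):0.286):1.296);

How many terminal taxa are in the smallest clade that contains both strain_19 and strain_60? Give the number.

The MRCA of strain_19 and strain_60 is the node subtending (((strain_30,strain_38),strain_62),(strain_18,strain_60),(strain_19,strain_13)).
That clade contains 7 terminal taxa: strain_13, strain_18, strain_19, strain_30, strain_38, strain_60, strain_62.

7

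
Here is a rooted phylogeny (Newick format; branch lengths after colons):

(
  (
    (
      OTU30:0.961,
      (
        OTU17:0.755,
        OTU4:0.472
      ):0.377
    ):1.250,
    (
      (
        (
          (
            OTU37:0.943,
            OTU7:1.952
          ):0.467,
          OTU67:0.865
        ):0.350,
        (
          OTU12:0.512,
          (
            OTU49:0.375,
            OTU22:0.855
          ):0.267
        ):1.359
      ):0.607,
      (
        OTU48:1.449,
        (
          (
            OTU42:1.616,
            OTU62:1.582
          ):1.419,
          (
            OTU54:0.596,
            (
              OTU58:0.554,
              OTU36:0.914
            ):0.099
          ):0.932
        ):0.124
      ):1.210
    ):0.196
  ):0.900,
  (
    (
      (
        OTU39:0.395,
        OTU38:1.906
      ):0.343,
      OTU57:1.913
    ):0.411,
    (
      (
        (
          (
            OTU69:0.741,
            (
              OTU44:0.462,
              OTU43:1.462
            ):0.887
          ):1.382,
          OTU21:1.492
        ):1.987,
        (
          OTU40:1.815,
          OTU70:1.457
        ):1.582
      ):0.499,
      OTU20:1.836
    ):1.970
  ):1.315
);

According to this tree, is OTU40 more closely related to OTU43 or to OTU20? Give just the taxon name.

The MRCA of OTU40 and OTU43 subtends (((OTU69,(OTU44,OTU43)),OTU21),(OTU40,OTU70)) (6 taxa).
The MRCA of OTU40 and OTU20 subtends ((((OTU69,(OTU44,OTU43)),OTU21),(OTU40,OTU70)),OTU20) (7 taxa).
The first is nested inside the second, so OTU40 shares a more recent common ancestor with OTU43.

OTU43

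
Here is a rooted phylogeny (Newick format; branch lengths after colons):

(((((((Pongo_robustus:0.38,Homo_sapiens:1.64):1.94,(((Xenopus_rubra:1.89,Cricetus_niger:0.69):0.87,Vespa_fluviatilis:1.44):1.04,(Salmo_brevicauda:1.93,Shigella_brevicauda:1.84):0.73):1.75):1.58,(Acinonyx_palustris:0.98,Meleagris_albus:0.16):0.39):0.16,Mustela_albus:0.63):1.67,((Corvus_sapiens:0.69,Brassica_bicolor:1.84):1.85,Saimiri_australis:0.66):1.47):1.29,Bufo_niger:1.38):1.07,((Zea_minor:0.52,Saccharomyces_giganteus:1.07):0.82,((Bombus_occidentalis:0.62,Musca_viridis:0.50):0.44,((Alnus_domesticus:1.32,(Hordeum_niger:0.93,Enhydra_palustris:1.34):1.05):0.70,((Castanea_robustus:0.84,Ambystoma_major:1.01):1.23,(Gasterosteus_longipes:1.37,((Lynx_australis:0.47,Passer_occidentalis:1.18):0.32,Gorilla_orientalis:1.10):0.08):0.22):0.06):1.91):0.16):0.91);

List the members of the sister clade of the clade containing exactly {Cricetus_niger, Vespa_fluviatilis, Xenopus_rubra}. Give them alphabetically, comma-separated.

The clade containing exactly {Cricetus_niger, Vespa_fluviatilis, Xenopus_rubra} attaches to the tree at the node subtending (((Xenopus_rubra,Cricetus_niger),Vespa_fluviatilis),(Salmo_brevicauda,Shigella_brevicauda)).
The other lineage descending from that same node — the sister group — is (Salmo_brevicauda,Shigella_brevicauda); its 2 tips in alphabetical order are the answer.

Salmo_brevicauda, Shigella_brevicauda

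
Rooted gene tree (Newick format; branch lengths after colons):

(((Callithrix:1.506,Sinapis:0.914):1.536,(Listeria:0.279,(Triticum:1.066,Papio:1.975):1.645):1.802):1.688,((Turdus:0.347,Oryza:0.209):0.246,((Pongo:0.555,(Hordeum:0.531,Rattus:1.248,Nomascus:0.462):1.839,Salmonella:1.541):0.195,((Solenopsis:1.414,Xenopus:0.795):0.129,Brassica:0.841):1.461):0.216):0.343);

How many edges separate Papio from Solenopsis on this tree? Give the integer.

9

The MRCA of Papio and Solenopsis is the root of the tree.
From Papio up to that node: 4 branches. From Solenopsis up to the same node: 5 branches. Total: 4 + 5 = 9.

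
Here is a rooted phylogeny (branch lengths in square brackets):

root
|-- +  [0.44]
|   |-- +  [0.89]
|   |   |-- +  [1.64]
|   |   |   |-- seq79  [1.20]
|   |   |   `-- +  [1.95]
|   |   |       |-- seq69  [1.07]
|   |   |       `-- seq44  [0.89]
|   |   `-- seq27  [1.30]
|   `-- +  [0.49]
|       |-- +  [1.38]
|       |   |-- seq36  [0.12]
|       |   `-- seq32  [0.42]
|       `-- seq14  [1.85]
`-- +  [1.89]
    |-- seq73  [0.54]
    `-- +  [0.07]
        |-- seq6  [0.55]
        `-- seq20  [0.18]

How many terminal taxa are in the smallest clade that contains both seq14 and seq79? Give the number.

7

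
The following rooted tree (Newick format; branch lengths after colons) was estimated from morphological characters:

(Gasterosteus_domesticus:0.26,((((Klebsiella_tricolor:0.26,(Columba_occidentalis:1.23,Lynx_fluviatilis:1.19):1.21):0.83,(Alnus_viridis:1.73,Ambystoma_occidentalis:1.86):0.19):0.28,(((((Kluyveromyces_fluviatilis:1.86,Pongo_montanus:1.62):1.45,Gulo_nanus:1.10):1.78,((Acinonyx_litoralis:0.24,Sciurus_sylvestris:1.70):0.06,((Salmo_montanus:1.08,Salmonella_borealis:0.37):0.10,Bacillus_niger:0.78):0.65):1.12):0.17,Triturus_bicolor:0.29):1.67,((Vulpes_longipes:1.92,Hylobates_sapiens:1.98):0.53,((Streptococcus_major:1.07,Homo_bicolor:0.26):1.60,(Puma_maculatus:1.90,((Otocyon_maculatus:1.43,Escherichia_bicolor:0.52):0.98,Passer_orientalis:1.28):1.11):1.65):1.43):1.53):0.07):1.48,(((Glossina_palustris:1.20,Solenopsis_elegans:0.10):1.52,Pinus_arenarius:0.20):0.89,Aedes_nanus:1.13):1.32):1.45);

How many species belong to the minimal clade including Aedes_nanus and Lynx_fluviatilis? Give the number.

26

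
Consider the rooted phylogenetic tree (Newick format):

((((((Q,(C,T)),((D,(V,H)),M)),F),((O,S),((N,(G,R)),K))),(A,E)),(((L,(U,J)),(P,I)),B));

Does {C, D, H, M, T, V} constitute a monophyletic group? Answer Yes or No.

No

The MRCA of the listed taxa subtends ((Q,(C,T)),((D,(V,H)),M)).
That clade also contains Q, which is not in the proposed group, so the group is not monophyletic.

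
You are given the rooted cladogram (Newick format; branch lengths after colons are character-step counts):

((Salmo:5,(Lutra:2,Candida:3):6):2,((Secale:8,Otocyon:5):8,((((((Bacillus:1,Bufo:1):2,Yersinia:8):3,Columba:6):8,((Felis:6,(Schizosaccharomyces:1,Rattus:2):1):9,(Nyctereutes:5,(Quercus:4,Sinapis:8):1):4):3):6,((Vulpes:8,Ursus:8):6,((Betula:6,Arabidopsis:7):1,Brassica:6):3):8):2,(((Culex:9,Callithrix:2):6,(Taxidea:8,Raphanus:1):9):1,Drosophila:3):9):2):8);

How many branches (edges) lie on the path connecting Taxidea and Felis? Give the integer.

The MRCA of Taxidea and Felis is the node subtending ((((((Bacillus,Bufo),Yersinia),Columba),((Felis,(Schizosaccharomyces,Rattus)),(Nyctereutes,(Quercus,Sinapis)))),((Vulpes,Ursus),((Betula,Arabidopsis),Brassica))),(((Culex,Callithrix),(Taxidea,Raphanus)),Drosophila)).
From Taxidea up to that node: 4 branches. From Felis up to the same node: 5 branches. Total: 4 + 5 = 9.

9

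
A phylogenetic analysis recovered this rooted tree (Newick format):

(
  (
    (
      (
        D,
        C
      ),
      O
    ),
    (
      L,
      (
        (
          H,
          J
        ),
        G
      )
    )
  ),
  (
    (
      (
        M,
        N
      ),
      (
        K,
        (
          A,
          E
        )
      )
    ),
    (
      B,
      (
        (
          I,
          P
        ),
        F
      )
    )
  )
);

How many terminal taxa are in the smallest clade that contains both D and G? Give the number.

7

The MRCA of D and G is the node subtending (((D,C),O),(L,((H,J),G))).
That clade contains 7 terminal taxa: C, D, G, H, J, L, O.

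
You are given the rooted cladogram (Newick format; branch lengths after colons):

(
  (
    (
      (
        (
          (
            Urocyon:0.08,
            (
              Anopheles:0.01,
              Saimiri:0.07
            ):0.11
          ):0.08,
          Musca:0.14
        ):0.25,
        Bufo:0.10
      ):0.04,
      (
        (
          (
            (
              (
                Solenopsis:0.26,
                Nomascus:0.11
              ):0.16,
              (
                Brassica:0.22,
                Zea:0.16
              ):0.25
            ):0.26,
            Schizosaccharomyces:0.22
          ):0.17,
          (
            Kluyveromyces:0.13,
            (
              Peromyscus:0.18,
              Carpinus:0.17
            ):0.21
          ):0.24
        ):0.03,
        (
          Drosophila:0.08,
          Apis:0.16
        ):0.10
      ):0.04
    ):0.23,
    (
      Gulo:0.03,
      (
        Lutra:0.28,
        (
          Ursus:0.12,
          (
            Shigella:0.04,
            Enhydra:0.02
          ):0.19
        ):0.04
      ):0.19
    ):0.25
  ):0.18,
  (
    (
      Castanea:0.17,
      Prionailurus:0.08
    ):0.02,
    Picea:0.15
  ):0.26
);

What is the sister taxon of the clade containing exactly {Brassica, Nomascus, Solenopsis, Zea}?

Schizosaccharomyces

The clade containing exactly {Brassica, Nomascus, Solenopsis, Zea} attaches to the tree at the node subtending (((Solenopsis,Nomascus),(Brassica,Zea)),Schizosaccharomyces).
The other lineage descending from that same node — the sister group — is the single tip Schizosaccharomyces.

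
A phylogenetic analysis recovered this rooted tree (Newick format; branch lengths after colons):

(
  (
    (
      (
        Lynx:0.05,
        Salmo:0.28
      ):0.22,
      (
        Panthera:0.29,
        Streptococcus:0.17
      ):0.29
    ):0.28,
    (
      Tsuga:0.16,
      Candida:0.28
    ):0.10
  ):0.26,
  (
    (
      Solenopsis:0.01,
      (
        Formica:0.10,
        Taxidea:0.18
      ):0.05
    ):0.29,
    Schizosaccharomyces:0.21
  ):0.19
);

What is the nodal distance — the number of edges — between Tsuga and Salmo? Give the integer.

5

The MRCA of Tsuga and Salmo is the node subtending (((Lynx,Salmo),(Panthera,Streptococcus)),(Tsuga,Candida)).
From Tsuga up to that node: 2 branches. From Salmo up to the same node: 3 branches. Total: 2 + 3 = 5.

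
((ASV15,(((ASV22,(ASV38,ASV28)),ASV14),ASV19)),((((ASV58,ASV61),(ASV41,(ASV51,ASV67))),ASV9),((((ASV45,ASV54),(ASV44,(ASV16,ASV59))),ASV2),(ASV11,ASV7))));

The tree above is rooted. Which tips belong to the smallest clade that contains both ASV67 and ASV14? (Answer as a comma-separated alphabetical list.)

ASV11, ASV14, ASV15, ASV16, ASV19, ASV2, ASV22, ASV28, ASV38, ASV41, ASV44, ASV45, ASV51, ASV54, ASV58, ASV59, ASV61, ASV67, ASV7, ASV9

Tracing ASV67: it sits inside (ASV51,ASV67).
Tracing ASV14: it sits inside ((ASV22,(ASV38,ASV28)),ASV14).
The smallest clade enclosing both is the whole tree (their MRCA is the root), so the answer is all 20 tips in alphabetical order.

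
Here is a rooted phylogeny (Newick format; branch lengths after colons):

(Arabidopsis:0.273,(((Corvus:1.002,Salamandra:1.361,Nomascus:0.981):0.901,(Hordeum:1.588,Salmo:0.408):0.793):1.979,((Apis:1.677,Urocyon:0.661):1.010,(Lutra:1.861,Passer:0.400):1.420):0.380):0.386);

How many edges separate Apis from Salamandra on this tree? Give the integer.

6

The MRCA of Apis and Salamandra is the node subtending (((Corvus,Salamandra,Nomascus),(Hordeum,Salmo)),((Apis,Urocyon),(Lutra,Passer))).
From Apis up to that node: 3 branches. From Salamandra up to the same node: 3 branches. Total: 3 + 3 = 6.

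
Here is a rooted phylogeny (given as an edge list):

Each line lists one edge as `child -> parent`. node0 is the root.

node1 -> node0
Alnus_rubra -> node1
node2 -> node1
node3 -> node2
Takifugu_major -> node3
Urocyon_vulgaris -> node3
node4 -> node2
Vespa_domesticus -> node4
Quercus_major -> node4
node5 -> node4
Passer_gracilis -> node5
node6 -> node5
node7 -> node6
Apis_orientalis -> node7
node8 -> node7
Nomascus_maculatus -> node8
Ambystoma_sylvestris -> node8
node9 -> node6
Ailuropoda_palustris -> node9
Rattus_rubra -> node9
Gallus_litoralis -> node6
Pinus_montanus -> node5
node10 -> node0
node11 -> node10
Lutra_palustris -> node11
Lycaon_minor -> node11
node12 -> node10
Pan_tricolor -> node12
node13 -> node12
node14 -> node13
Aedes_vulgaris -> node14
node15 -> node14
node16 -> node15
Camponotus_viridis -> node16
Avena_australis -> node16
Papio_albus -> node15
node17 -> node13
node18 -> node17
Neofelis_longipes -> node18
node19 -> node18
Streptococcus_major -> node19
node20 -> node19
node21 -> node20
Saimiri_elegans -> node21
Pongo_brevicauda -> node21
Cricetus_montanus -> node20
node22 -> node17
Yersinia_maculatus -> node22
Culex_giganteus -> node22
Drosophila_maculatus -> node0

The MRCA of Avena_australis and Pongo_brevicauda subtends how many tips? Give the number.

The MRCA of Avena_australis and Pongo_brevicauda is the node subtending ((Aedes_vulgaris,((Camponotus_viridis,Avena_australis),Papio_albus)),((Neofelis_longipes,(Streptococcus_major,((Saimiri_elegans,Pongo_brevicauda),Cricetus_montanus))),(Yersinia_maculatus,Culex_giganteus))).
That clade contains 11 terminal taxa: Aedes_vulgaris, Avena_australis, Camponotus_viridis, Cricetus_montanus, Culex_giganteus, Neofelis_longipes, Papio_albus, Pongo_brevicauda, Saimiri_elegans, Streptococcus_major, Yersinia_maculatus.

11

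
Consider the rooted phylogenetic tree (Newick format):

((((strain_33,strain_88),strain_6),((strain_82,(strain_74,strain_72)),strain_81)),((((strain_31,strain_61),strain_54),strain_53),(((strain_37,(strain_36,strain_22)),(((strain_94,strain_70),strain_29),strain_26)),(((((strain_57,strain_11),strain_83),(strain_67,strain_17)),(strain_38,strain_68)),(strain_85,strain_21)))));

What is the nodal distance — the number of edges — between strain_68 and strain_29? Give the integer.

The MRCA of strain_68 and strain_29 is the node subtending (((strain_37,(strain_36,strain_22)),(((strain_94,strain_70),strain_29),strain_26)),(((((strain_57,strain_11),strain_83),(strain_67,strain_17)),(strain_38,strain_68)),(strain_85,strain_21))).
From strain_68 up to that node: 4 branches. From strain_29 up to the same node: 4 branches. Total: 4 + 4 = 8.

8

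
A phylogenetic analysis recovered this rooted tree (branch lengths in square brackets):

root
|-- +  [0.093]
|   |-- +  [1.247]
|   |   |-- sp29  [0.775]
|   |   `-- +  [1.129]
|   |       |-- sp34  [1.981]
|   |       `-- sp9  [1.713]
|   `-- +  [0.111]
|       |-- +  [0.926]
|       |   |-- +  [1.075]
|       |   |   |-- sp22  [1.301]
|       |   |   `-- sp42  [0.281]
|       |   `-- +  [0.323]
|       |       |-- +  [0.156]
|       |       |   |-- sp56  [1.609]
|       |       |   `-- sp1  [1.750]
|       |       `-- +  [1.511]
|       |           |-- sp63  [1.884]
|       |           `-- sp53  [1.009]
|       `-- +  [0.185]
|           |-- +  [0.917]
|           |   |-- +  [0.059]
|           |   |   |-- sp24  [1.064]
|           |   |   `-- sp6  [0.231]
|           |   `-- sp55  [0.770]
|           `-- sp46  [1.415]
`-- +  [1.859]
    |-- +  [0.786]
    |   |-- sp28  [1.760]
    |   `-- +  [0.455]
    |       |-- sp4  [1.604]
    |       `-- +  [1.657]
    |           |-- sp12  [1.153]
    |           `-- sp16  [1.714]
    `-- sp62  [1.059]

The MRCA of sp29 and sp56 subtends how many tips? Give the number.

The MRCA of sp29 and sp56 is the node subtending ((sp29,(sp34,sp9)),(((sp22,sp42),((sp56,sp1),(sp63,sp53))),(((sp24,sp6),sp55),sp46))).
That clade contains 13 terminal taxa: sp1, sp22, sp24, sp29, sp34, sp42, sp46, sp53, sp55, sp56, sp6, sp63, sp9.

13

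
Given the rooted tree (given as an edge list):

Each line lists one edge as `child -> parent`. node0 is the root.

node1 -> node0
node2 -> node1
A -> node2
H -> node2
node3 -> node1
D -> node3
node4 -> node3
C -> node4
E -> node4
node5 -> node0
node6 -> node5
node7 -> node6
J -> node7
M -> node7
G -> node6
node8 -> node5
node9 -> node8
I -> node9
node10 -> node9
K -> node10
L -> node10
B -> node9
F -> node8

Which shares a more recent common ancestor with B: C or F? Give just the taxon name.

F

The MRCA of B and F subtends ((I,(K,L),B),F) (5 taxa).
The MRCA of B and C is the root, subtending the entire tree (13 taxa).
The first is nested inside the second, so B shares a more recent common ancestor with F.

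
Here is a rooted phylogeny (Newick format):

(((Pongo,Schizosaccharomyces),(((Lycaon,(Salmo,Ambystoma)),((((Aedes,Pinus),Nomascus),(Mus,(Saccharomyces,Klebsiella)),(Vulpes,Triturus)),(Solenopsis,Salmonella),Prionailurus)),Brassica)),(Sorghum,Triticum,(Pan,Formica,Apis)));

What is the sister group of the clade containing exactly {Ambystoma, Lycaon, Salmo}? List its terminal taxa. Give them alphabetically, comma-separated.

Aedes, Klebsiella, Mus, Nomascus, Pinus, Prionailurus, Saccharomyces, Salmonella, Solenopsis, Triturus, Vulpes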